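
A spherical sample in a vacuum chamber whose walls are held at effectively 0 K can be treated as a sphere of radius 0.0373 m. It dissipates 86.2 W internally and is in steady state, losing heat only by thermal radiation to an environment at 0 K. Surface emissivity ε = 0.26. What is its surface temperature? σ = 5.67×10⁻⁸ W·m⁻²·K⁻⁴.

T ≈ 760 K

Steady state: internal power = radiated power, P = εσA T⁴.
Radiating area A = 4πr² = 0.01748 m².
T⁴ = P/(εσA) = 86.2/(0.26·5.67×10⁻⁸·0.01748) = 3.344×10¹¹ K⁴.
T = (3.344×10¹¹)^(1/4).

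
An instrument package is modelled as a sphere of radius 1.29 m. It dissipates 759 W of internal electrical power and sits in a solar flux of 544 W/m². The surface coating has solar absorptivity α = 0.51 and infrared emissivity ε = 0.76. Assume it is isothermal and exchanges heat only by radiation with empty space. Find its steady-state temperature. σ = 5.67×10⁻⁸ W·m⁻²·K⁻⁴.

At steady state, absorbed solar power + internal power = radiated power.
Absorbed: α·S·A_cross = 0.51·544·5.228 = 1450 W (cross-section πr²).
Total input = 1450 + 759 = 2209 W.
Radiated: εσ·A_surf·T⁴ with A_surf = 4πr² = 20.91 m².
T⁴ = 2209/(0.76·5.67×10⁻⁸·20.91) = 2.452×10⁹ K⁴.

T ≈ 223 K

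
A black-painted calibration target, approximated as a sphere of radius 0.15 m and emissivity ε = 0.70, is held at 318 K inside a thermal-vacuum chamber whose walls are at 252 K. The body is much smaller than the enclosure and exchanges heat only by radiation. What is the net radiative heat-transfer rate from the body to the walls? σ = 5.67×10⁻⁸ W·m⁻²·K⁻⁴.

P_net ≈ 69.5 W

For a small grey body in a large enclosure: P_net = εσA(T_body⁴ − T_wall⁴).
A = 4πr² = 0.2827 m²; T_body⁴ − T_wall⁴ = 1.023×10¹⁰ − 4.033×10⁹ = 6.193×10⁹ K⁴.
|P_net| = 0.70·5.67×10⁻⁸·0.2827·6.193×10⁹.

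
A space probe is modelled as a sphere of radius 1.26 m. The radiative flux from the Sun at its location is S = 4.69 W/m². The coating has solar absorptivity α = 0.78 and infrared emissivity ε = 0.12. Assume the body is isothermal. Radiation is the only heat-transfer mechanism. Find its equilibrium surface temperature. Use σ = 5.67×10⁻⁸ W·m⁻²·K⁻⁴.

T ≈ 108 K

At equilibrium, absorbed power = emitted power.
Absorbing cross-section = πr² = 4.988 m²; emitting surface = 4πr² = 19.95 m² (ratio 4).
αS·A_cross = εσ·A_surf·T⁴  ⇒  T⁴ = αS/(ε·4σ).
T⁴ = 0.780·4.69/(0.12·4·5.67×10⁻⁸) = 1.344×10⁸ K⁴.
T = (1.344×10⁸)^(1/4).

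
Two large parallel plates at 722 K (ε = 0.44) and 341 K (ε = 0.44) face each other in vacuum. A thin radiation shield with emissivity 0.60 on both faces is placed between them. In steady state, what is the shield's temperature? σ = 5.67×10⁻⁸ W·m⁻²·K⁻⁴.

In steady state the net flux on the hot side equals that on the cold side.
σ(T₁⁴−T_s⁴)/D₁ = σ(T_s⁴−T₂⁴)/D₂, with D₁ = 1/ε₁+1/ε_s−1 = 2.939, D₂ = 1/ε_s+1/ε₂−1 = 2.939.
Solve for T_s⁴: T_s⁴ = (D₂·T₁⁴ + D₁·T₂⁴)/(D₁+D₂) = 1.426×10¹¹ K⁴.

T_s ≈ 615 K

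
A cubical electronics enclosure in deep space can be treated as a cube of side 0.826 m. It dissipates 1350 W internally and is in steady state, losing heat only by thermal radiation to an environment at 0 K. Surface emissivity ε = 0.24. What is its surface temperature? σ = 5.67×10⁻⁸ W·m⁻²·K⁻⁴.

T ≈ 395 K

Steady state: internal power = radiated power, P = εσA T⁴.
Radiating area A = 6L² = 4.094 m².
T⁴ = P/(εσA) = 1350/(0.24·5.67×10⁻⁸·4.094) = 2.423×10¹⁰ K⁴.
T = (2.423×10¹⁰)^(1/4).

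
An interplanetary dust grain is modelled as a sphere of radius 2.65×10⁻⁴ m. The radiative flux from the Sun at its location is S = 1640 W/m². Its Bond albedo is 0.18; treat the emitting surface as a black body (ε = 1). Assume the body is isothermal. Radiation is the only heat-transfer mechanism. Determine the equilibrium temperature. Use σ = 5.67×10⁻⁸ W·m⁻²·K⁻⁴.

At equilibrium, absorbed power = emitted power.
Absorbing cross-section = πr² = 2.206×10⁻⁷ m²; emitting surface = 4πr² = 8.825×10⁻⁷ m² (ratio 4).
(1−a)S·A_cross = εσ·A_surf·T⁴  ⇒  T⁴ = (1−a)S/(4σ).
T⁴ = 0.820·1640/(4·5.67×10⁻⁸) = 5.929×10⁹ K⁴.
T = (5.929×10⁹)^(1/4).

T ≈ 277 K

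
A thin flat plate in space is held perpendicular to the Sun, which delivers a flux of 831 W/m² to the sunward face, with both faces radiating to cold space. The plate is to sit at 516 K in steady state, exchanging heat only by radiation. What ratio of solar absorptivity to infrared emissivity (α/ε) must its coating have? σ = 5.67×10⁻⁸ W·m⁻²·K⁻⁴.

Balance: αS·A = εσ·2A·T⁴ ⇒ α/ε = 2σT⁴/S.
α/ε = 2·5.67×10⁻⁸·(516)⁴/831 = 2·5.67×10⁻⁸·7.089×10¹⁰/831.

α/ε ≈ 9.67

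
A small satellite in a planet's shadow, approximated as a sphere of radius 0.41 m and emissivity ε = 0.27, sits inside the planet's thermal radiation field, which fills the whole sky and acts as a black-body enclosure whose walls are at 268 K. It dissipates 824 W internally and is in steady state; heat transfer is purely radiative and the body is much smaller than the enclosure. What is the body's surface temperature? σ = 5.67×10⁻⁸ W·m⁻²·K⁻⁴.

T ≈ 418 K

For a small grey body in a large enclosure, net radiated power = εσA(T⁴ − T_w⁴).
Steady state: P = εσA(T⁴ − T_w⁴) with A = 4πr² = 2.112 m².
T⁴ = P/(εσA) + T_w⁴ = 824/(0.27·5.67×10⁻⁸·2.112) + (268)⁴
    = 2.548×10¹⁰ + 5.159×10⁹ = 3.064×10¹⁰ K⁴.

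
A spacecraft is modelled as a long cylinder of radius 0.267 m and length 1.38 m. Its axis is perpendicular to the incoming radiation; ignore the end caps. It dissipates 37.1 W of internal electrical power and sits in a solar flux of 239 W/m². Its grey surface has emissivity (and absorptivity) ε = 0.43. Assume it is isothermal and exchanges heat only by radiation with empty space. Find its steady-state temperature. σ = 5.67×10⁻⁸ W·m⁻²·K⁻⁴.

At steady state, absorbed solar power + internal power = radiated power.
Absorbed: α·S·A_cross = 0.43·239·0.7369 = 75.73 W (cross-section 2rL).
Total input = 75.73 + 37.1 = 112.8 W.
Radiated: εσ·A_surf·T⁴ with A_surf = 2πrL = 2.315 m².
T⁴ = 112.8/(0.43·5.67×10⁻⁸·2.315) = 1.999×10⁹ K⁴.

T ≈ 211 K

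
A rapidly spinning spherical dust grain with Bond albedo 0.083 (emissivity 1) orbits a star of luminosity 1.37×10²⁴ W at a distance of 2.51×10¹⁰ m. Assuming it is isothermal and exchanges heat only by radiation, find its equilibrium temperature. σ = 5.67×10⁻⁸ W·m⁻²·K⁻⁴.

T ≈ 163 K

First find the stellar flux at distance d: S = L/(4πd²) = 1.37×10²⁴/(4π·(2.51×10¹⁰)²) = 173.0 W/m².
For an isothermal sphere, absorbed (1−a)S·πr² = emitted σ·4πr²·T⁴, so T⁴ = (1−a)S/(4σ).
T⁴ = 0.917·173.0/(4·5.67×10⁻⁸) = 6.997×10⁸ K⁴.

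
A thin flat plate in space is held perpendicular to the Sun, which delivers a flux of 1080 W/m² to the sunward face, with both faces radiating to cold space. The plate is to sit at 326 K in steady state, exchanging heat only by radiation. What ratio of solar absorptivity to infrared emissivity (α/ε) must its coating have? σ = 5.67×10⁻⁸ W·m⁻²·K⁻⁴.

α/ε ≈ 1.19

Balance: αS·A = εσ·2A·T⁴ ⇒ α/ε = 2σT⁴/S.
α/ε = 2·5.67×10⁻⁸·(326)⁴/1080 = 2·5.67×10⁻⁸·1.129×10¹⁰/1080.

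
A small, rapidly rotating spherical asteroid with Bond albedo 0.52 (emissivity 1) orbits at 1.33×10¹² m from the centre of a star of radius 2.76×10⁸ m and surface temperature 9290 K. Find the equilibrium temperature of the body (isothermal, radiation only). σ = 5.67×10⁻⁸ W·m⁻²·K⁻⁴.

The star's surface emits σT_*⁴; at distance d the flux is S = σT_*⁴(R_*/d)².
S = 5.67×10⁻⁸·(9290)⁴·(2.76×10⁸/1.33×10¹²)² = 18.19 W/m².
For an isothermal sphere T⁴ = (1−a)S/(4σ) = 3.849×10⁷ K⁴.

T ≈ 78.8 K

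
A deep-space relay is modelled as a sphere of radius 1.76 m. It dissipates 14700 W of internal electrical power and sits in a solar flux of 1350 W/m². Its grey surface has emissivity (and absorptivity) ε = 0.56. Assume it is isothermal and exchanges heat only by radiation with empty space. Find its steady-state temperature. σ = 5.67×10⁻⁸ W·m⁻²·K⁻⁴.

At steady state, absorbed solar power + internal power = radiated power.
Absorbed: α·S·A_cross = 0.56·1350·9.731 = 7357 W (cross-section πr²).
Total input = 7357 + 14700 = 22060 W.
Radiated: εσ·A_surf·T⁴ with A_surf = 4πr² = 38.93 m².
T⁴ = 22060/(0.56·5.67×10⁻⁸·38.93) = 1.785×10¹⁰ K⁴.

T ≈ 365 K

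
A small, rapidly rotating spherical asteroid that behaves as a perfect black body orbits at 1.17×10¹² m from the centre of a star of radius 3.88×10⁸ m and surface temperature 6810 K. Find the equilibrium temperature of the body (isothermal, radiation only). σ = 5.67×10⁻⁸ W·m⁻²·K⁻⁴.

The star's surface emits σT_*⁴; at distance d the flux is S = σT_*⁴(R_*/d)².
S = 5.67×10⁻⁸·(6810)⁴·(3.88×10⁸/1.17×10¹²)² = 13.41 W/m².
For an isothermal sphere T⁴ = (1−a)S/(4σ) = 5.913×10⁷ K⁴.

T ≈ 87.7 K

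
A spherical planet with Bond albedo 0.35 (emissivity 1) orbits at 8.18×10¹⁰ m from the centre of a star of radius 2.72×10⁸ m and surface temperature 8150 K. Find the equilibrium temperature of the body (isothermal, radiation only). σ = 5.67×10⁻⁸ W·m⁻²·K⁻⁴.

T ≈ 298 K

The star's surface emits σT_*⁴; at distance d the flux is S = σT_*⁴(R_*/d)².
S = 5.67×10⁻⁸·(8150)⁴·(2.72×10⁸/8.18×10¹⁰)² = 2766 W/m².
For an isothermal sphere T⁴ = (1−a)S/(4σ) = 7.927×10⁹ K⁴.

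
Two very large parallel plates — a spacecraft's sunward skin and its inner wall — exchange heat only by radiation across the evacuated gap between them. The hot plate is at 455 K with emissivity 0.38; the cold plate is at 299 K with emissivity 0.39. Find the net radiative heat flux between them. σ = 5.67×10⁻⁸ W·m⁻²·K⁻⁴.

q ≈ 471 W/m²

For two infinite grey parallel plates, q = σ(T₁⁴ − T₂⁴)/(1/ε₁ + 1/ε₂ − 1).
T₁⁴ − T₂⁴ = 4.286×10¹⁰ − 7.993×10⁹ = 3.487×10¹⁰ K⁴.
1/ε₁ + 1/ε₂ − 1 = 2.632 + 2.564 − 1 = 4.196.
q = 5.67×10⁻⁸ × 3.487×10¹⁰ / 4.196.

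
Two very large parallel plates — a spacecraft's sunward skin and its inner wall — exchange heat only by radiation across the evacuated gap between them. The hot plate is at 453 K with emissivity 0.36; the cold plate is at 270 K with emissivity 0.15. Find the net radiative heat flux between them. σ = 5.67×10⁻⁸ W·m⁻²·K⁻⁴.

q ≈ 247 W/m²

For two infinite grey parallel plates, q = σ(T₁⁴ − T₂⁴)/(1/ε₁ + 1/ε₂ − 1).
T₁⁴ − T₂⁴ = 4.211×10¹⁰ − 5.314×10⁹ = 3.680×10¹⁰ K⁴.
1/ε₁ + 1/ε₂ − 1 = 2.778 + 6.667 − 1 = 8.444.
q = 5.67×10⁻⁸ × 3.680×10¹⁰ / 8.444.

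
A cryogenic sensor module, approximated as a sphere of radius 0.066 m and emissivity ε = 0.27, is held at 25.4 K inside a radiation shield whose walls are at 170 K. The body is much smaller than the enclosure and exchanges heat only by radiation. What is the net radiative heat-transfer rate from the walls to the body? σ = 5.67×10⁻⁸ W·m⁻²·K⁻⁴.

For a small grey body in a large enclosure: P_net = εσA(T_body⁴ − T_wall⁴).
A = 4πr² = 0.05474 m²; T_body⁴ − T_wall⁴ = 4.162×10⁵ − 8.352×10⁸ = -8.348×10⁸ K⁴.
|P_net| = 0.27·5.67×10⁻⁸·0.05474·8.348×10⁸.

P_net ≈ 0.700 W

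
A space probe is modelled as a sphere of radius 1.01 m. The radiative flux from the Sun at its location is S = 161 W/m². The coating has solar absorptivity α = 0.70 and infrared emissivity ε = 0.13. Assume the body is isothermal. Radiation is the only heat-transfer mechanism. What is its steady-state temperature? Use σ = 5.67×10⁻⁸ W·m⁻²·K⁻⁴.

T ≈ 249 K

At equilibrium, absorbed power = emitted power.
Absorbing cross-section = πr² = 3.205 m²; emitting surface = 4πr² = 12.82 m² (ratio 4).
αS·A_cross = εσ·A_surf·T⁴  ⇒  T⁴ = αS/(ε·4σ).
T⁴ = 0.700·161/(0.13·4·5.67×10⁻⁸) = 3.822×10⁹ K⁴.
T = (3.822×10⁹)^(1/4).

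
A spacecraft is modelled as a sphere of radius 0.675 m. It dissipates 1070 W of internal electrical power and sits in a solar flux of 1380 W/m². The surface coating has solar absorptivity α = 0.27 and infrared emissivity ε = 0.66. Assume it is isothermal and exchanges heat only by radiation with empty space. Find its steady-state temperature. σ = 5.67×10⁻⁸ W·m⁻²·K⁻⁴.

T ≈ 294 K

At steady state, absorbed solar power + internal power = radiated power.
Absorbed: α·S·A_cross = 0.27·1380·1.431 = 533.3 W (cross-section πr²).
Total input = 533.3 + 1070 = 1603 W.
Radiated: εσ·A_surf·T⁴ with A_surf = 4πr² = 5.726 m².
T⁴ = 1603/(0.66·5.67×10⁻⁸·5.726) = 7.483×10⁹ K⁴.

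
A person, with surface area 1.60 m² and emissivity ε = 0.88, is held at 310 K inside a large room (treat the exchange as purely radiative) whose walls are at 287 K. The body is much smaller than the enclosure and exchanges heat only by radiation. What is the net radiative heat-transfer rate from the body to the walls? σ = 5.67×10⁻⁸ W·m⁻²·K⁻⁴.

P_net ≈ 196 W

For a small grey body in a large enclosure: P_net = εσA(T_body⁴ − T_wall⁴).
A = 1.60 m²; T_body⁴ − T_wall⁴ = 9.235×10⁹ − 6.785×10⁹ = 2.451×10⁹ K⁴.
|P_net| = 0.88·5.67×10⁻⁸·1.600·2.451×10⁹.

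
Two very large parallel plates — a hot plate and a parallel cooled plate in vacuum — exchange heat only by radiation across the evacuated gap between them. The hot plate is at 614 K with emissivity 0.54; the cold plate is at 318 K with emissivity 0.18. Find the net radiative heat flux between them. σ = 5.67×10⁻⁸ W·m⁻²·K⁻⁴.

q ≈ 1170 W/m²

For two infinite grey parallel plates, q = σ(T₁⁴ − T₂⁴)/(1/ε₁ + 1/ε₂ − 1).
T₁⁴ − T₂⁴ = 1.421×10¹¹ − 1.023×10¹⁰ = 1.319×10¹¹ K⁴.
1/ε₁ + 1/ε₂ − 1 = 1.852 + 5.556 − 1 = 6.407.
q = 5.67×10⁻⁸ × 1.319×10¹¹ / 6.407.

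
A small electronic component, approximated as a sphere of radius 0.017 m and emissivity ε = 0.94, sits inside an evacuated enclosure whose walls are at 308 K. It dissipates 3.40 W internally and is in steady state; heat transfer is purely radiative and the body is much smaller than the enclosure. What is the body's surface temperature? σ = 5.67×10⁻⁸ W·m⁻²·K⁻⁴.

T ≈ 404 K

For a small grey body in a large enclosure, net radiated power = εσA(T⁴ − T_w⁴).
Steady state: P = εσA(T⁴ − T_w⁴) with A = 4πr² = 0.003632 m².
T⁴ = P/(εσA) + T_w⁴ = 3.40/(0.94·5.67×10⁻⁸·0.003632) + (308)⁴
    = 1.757×10¹⁰ + 8.999×10⁹ = 2.656×10¹⁰ K⁴.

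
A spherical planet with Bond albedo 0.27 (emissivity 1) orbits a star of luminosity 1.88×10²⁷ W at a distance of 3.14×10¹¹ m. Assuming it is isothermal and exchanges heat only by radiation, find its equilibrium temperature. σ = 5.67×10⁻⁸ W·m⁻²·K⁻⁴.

First find the stellar flux at distance d: S = L/(4πd²) = 1.88×10²⁷/(4π·(3.14×10¹¹)²) = 1517 W/m².
For an isothermal sphere, absorbed (1−a)S·πr² = emitted σ·4πr²·T⁴, so T⁴ = (1−a)S/(4σ).
T⁴ = 0.730·1517/(4·5.67×10⁻⁸) = 4.884×10⁹ K⁴.

T ≈ 264 K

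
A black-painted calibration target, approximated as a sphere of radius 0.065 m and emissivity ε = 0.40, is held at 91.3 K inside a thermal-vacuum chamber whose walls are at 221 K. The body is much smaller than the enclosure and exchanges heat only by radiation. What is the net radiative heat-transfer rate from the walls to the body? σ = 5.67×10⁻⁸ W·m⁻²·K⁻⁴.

For a small grey body in a large enclosure: P_net = εσA(T_body⁴ − T_wall⁴).
A = 4πr² = 0.05309 m²; T_body⁴ − T_wall⁴ = 6.948×10⁷ − 2.385×10⁹ = -2.316×10⁹ K⁴.
|P_net| = 0.40·5.67×10⁻⁸·0.05309·2.316×10⁹.

P_net ≈ 2.79 W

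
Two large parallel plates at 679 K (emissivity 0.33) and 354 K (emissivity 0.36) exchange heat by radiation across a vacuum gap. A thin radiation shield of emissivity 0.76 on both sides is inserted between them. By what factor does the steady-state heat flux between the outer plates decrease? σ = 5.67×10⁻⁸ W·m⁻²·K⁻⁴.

factor ≈ 1.34

Without shield: q₀ = σΔ(T⁴)/(1/ε₁+1/ε₂−1) with denominator 4.808.
With shield the two gaps are in series; the resistances add: (1/ε₁+1/ε_s−1)+(1/ε_s+1/ε₂−1) = 3.346+3.094 = 6.440.
Heat-flux ratio q₀/q = 6.440/4.808.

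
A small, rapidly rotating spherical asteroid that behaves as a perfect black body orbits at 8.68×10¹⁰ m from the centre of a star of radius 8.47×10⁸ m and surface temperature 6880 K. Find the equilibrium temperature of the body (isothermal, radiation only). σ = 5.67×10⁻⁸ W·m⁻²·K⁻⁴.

The star's surface emits σT_*⁴; at distance d the flux is S = σT_*⁴(R_*/d)².
S = 5.67×10⁻⁸·(6880)⁴·(8.47×10⁸/8.68×10¹⁰)² = 12100 W/m².
For an isothermal sphere T⁴ = (1−a)S/(4σ) = 5.334×10¹⁰ K⁴.

T ≈ 481 K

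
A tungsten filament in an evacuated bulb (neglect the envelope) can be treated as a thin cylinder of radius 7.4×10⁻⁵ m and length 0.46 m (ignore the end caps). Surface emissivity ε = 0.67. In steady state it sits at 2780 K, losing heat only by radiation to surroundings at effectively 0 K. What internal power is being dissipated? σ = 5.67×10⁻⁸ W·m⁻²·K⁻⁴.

P ≈ 485 W

Steady state: P = εσA T⁴.
A = 2πrL = 2.139×10⁻⁴ m²; T⁴ = (2780)⁴ = 5.973×10¹³ K⁴.
P = 0.67 × 5.67×10⁻⁸ × 2.139×10⁻⁴ × 5.973×10¹³.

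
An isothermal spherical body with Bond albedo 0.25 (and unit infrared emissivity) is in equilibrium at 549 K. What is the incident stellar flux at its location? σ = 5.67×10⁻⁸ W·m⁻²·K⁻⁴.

S ≈ 27500 W/m²

(1−a)S·πr² = σ·4πr²·T⁴ ⇒ S = 4σT⁴/(1−a).
S = 4·5.67×10⁻⁸·9.084×10¹⁰/0.750.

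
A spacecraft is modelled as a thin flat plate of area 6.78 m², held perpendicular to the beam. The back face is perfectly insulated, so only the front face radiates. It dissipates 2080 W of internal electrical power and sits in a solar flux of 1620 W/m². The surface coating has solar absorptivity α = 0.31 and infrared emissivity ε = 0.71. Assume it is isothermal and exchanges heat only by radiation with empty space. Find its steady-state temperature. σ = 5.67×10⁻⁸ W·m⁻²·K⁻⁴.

T ≈ 377 K

At steady state, absorbed solar power + internal power = radiated power.
Absorbed: α·S·A_cross = 0.31·1620·6.780 = 3405 W (cross-section A).
Total input = 3405 + 2080 = 5485 W.
Radiated: εσ·A_surf·T⁴ with A_surf = A = 6.780 m².
T⁴ = 5485/(0.71·5.67×10⁻⁸·6.780) = 2.010×10¹⁰ K⁴.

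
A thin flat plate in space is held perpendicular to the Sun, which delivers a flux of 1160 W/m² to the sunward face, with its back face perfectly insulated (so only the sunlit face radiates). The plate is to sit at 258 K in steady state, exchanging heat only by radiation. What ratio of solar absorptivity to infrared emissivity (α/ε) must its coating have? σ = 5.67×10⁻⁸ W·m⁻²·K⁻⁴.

Balance: αS·A = εσ·1A·T⁴ ⇒ α/ε = σT⁴/S.
α/ε = 5.67×10⁻⁸·(258)⁴/1160 = 5.67×10⁻⁸·4.431×10⁹/1160.

α/ε ≈ 0.217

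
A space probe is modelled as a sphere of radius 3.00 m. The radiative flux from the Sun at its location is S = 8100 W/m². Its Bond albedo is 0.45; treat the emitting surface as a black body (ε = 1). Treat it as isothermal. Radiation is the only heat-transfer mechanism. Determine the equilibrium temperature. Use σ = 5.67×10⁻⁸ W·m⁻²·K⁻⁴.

T ≈ 374 K

At equilibrium, absorbed power = emitted power.
Absorbing cross-section = πr² = 28.27 m²; emitting surface = 4πr² = 113.1 m² (ratio 4).
(1−a)S·A_cross = εσ·A_surf·T⁴  ⇒  T⁴ = (1−a)S/(4σ).
T⁴ = 0.550·8100/(4·5.67×10⁻⁸) = 1.964×10¹⁰ K⁴.
T = (1.964×10¹⁰)^(1/4).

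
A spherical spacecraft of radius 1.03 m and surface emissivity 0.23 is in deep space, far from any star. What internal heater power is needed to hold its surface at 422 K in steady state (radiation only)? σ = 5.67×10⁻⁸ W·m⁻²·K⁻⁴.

P ≈ 5510 W

P = εσ·4πr²·T⁴.
4πr² = 13.33 m²; T⁴ = 3.171×10¹⁰ K⁴.
P = 0.23·5.67×10⁻⁸·13.33·3.171×10¹⁰.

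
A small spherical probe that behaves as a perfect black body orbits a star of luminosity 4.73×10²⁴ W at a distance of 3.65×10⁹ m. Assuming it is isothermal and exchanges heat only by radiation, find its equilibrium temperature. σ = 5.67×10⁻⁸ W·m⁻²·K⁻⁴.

T ≈ 594 K

First find the stellar flux at distance d: S = L/(4πd²) = 4.73×10²⁴/(4π·(3.65×10⁹)²) = 28250 W/m².
For an isothermal sphere, absorbed (1−a)S·πr² = emitted σ·4πr²·T⁴, so T⁴ = (1−a)S/(4σ).
T⁴ = 1.00·28250/(4·5.67×10⁻⁸) = 1.246×10¹¹ K⁴.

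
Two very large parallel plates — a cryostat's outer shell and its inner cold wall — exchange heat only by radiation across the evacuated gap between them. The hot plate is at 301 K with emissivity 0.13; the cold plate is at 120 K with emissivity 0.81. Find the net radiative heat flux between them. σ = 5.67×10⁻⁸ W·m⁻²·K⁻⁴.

q ≈ 57.2 W/m²

For two infinite grey parallel plates, q = σ(T₁⁴ − T₂⁴)/(1/ε₁ + 1/ε₂ − 1).
T₁⁴ − T₂⁴ = 8.209×10⁹ − 2.074×10⁸ = 8.001×10⁹ K⁴.
1/ε₁ + 1/ε₂ − 1 = 7.692 + 1.235 − 1 = 7.927.
q = 5.67×10⁻⁸ × 8.001×10⁹ / 7.927.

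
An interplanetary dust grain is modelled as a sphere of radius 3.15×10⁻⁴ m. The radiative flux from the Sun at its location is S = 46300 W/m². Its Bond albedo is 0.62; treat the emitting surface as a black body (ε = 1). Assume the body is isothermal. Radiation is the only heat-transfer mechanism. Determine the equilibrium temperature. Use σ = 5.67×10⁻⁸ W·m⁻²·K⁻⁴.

At equilibrium, absorbed power = emitted power.
Absorbing cross-section = πr² = 3.117×10⁻⁷ m²; emitting surface = 4πr² = 1.247×10⁻⁶ m² (ratio 4).
(1−a)S·A_cross = εσ·A_surf·T⁴  ⇒  T⁴ = (1−a)S/(4σ).
T⁴ = 0.380·46300/(4·5.67×10⁻⁸) = 7.757×10¹⁰ K⁴.
T = (7.757×10¹⁰)^(1/4).

T ≈ 528 K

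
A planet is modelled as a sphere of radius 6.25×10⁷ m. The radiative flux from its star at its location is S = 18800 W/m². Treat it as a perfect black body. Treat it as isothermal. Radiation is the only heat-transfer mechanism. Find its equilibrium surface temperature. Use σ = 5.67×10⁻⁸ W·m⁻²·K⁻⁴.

T ≈ 537 K

At equilibrium, absorbed power = emitted power.
Absorbing cross-section = πr² = 1.227×10¹⁶ m²; emitting surface = 4πr² = 4.909×10¹⁶ m² (ratio 4).
S·A_cross = εσ·A_surf·T⁴  ⇒  T⁴ = S/(4σ).
T⁴ = 1.00·18800/(4·5.67×10⁻⁸) = 8.289×10¹⁰ K⁴.
T = (8.289×10¹⁰)^(1/4).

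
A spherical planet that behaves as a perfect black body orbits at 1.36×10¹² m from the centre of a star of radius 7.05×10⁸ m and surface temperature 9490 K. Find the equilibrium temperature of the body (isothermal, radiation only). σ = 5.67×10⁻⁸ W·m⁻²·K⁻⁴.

T ≈ 153 K

The star's surface emits σT_*⁴; at distance d the flux is S = σT_*⁴(R_*/d)².
S = 5.67×10⁻⁸·(9490)⁴·(7.05×10⁸/1.36×10¹²)² = 123.6 W/m².
For an isothermal sphere T⁴ = (1−a)S/(4σ) = 5.449×10⁸ K⁴.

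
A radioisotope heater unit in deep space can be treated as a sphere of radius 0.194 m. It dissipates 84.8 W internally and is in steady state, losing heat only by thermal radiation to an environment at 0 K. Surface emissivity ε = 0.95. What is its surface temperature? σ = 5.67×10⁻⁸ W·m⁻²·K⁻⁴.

Steady state: internal power = radiated power, P = εσA T⁴.
Radiating area A = 4πr² = 0.4729 m².
T⁴ = P/(εσA) = 84.8/(0.95·5.67×10⁻⁸·0.4729) = 3.329×10⁹ K⁴.
T = (3.329×10⁹)^(1/4).

T ≈ 240 K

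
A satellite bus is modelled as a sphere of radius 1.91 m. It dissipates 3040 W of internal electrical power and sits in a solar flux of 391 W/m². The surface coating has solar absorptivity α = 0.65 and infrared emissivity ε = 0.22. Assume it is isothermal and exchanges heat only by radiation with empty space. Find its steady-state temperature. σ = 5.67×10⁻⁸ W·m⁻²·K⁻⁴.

T ≈ 319 K

At steady state, absorbed solar power + internal power = radiated power.
Absorbed: α·S·A_cross = 0.65·391·11.46 = 2913 W (cross-section πr²).
Total input = 2913 + 3040 = 5953 W.
Radiated: εσ·A_surf·T⁴ with A_surf = 4πr² = 45.84 m².
T⁴ = 5953/(0.22·5.67×10⁻⁸·45.84) = 1.041×10¹⁰ K⁴.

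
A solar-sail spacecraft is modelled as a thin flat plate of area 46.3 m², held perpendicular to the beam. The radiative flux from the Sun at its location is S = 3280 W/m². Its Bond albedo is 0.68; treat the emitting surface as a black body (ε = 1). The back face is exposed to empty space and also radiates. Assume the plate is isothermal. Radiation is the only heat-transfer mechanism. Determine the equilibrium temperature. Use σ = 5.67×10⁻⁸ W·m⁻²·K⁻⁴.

T ≈ 310 K

At equilibrium, absorbed power = emitted power.
Absorbing cross-section = A = 46.30 m²; emitting surface = 2A = 92.60 m² (ratio 2).
(1−a)S·A_cross = εσ·A_surf·T⁴  ⇒  T⁴ = (1−a)S/(2σ).
T⁴ = 0.320·3280/(2·5.67×10⁻⁸) = 9.256×10⁹ K⁴.
T = (9.256×10⁹)^(1/4).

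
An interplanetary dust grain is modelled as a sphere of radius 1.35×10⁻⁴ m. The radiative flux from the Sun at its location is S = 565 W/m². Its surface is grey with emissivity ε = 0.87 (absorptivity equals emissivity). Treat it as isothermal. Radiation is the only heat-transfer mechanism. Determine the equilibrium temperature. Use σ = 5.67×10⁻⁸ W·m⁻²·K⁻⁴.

At equilibrium, absorbed power = emitted power.
Absorbing cross-section = πr² = 5.726×10⁻⁸ m²; emitting surface = 4πr² = 2.290×10⁻⁷ m² (ratio 4).
εS·A_cross = εσ·A_surf·T⁴  ⇒  T⁴ = S/(4σ)   (ε cancels).
T⁴ = 565/(4·5.67×10⁻⁸) = 2.491×10⁹ K⁴.
T = (2.491×10⁹)^(1/4).

T ≈ 223 K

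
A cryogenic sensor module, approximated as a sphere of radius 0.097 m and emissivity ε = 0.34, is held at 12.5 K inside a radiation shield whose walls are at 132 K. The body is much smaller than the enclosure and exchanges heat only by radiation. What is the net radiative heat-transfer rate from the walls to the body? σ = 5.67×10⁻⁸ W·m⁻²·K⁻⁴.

P_net ≈ 0.692 W

For a small grey body in a large enclosure: P_net = εσA(T_body⁴ − T_wall⁴).
A = 4πr² = 0.1182 m²; T_body⁴ − T_wall⁴ = 24410 − 3.036×10⁸ = -3.036×10⁸ K⁴.
|P_net| = 0.34·5.67×10⁻⁸·0.1182·3.036×10⁸.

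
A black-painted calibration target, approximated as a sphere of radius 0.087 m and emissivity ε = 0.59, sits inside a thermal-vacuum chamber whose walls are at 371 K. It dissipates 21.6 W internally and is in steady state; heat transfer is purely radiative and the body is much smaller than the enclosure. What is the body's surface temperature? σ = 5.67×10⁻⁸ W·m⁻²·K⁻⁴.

T ≈ 401 K

For a small grey body in a large enclosure, net radiated power = εσA(T⁴ − T_w⁴).
Steady state: P = εσA(T⁴ − T_w⁴) with A = 4πr² = 0.09511 m².
T⁴ = P/(εσA) + T_w⁴ = 21.6/(0.59·5.67×10⁻⁸·0.09511) + (371)⁴
    = 6.788×10⁹ + 1.895×10¹⁰ = 2.573×10¹⁰ K⁴.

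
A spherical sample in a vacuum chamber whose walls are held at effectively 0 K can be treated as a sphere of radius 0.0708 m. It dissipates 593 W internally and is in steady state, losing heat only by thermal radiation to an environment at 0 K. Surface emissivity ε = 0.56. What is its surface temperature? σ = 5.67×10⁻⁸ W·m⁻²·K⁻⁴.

Steady state: internal power = radiated power, P = εσA T⁴.
Radiating area A = 4πr² = 0.06299 m².
T⁴ = P/(εσA) = 593/(0.56·5.67×10⁻⁸·0.06299) = 2.965×10¹¹ K⁴.
T = (2.965×10¹¹)^(1/4).

T ≈ 738 K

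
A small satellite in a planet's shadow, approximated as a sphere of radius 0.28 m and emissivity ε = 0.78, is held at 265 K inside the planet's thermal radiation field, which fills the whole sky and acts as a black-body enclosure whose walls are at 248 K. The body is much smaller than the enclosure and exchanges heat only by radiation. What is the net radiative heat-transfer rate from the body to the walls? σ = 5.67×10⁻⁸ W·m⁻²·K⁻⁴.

For a small grey body in a large enclosure: P_net = εσA(T_body⁴ − T_wall⁴).
A = 4πr² = 0.9852 m²; T_body⁴ − T_wall⁴ = 4.932×10⁹ − 3.783×10⁹ = 1.149×10⁹ K⁴.
|P_net| = 0.78·5.67×10⁻⁸·0.9852·1.149×10⁹.

P_net ≈ 50.1 W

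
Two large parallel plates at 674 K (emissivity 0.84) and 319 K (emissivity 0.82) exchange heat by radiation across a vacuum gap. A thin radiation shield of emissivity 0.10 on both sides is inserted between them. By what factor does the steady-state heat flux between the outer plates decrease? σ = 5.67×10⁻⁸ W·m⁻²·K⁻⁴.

Without shield: q₀ = σΔ(T⁴)/(1/ε₁+1/ε₂−1) with denominator 1.410.
With shield the two gaps are in series; the resistances add: (1/ε₁+1/ε_s−1)+(1/ε_s+1/ε₂−1) = 10.19+10.22 = 20.41.
Heat-flux ratio q₀/q = 20.41/1.410.

factor ≈ 14.5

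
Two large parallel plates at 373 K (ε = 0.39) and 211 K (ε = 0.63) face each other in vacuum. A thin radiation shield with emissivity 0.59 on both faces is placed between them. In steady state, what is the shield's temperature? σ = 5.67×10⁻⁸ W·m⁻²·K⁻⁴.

In steady state the net flux on the hot side equals that on the cold side.
σ(T₁⁴−T_s⁴)/D₁ = σ(T_s⁴−T₂⁴)/D₂, with D₁ = 1/ε₁+1/ε_s−1 = 3.259, D₂ = 1/ε_s+1/ε₂−1 = 2.282.
Solve for T_s⁴: T_s⁴ = (D₂·T₁⁴ + D₁·T₂⁴)/(D₁+D₂) = 9.138×10⁹ K⁴.

T_s ≈ 309 K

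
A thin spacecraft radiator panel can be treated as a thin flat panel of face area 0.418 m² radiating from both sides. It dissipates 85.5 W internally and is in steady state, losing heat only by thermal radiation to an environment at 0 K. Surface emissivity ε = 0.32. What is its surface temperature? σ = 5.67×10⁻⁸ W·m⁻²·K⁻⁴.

T ≈ 274 K

Steady state: internal power = radiated power, P = εσA T⁴.
Radiating area A = 2·0.418 = 0.8360 m².
T⁴ = P/(εσA) = 85.5/(0.32·5.67×10⁻⁸·0.8360) = 5.637×10⁹ K⁴.
T = (5.637×10⁹)^(1/4).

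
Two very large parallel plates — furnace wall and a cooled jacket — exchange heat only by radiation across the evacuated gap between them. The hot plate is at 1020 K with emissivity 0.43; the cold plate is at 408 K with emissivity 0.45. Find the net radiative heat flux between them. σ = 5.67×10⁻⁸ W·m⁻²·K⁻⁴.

q ≈ 16900 W/m²

For two infinite grey parallel plates, q = σ(T₁⁴ − T₂⁴)/(1/ε₁ + 1/ε₂ − 1).
T₁⁴ − T₂⁴ = 1.082×10¹² − 2.771×10¹⁰ = 1.055×10¹² K⁴.
1/ε₁ + 1/ε₂ − 1 = 2.326 + 2.222 − 1 = 3.548.
q = 5.67×10⁻⁸ × 1.055×10¹² / 3.548.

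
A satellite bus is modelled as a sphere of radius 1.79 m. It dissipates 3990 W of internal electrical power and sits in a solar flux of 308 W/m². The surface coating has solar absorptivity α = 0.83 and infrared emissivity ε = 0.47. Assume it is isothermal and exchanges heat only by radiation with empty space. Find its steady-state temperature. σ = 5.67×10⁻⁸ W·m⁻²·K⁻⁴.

At steady state, absorbed solar power + internal power = radiated power.
Absorbed: α·S·A_cross = 0.83·308·10.07 = 2573 W (cross-section πr²).
Total input = 2573 + 3990 = 6563 W.
Radiated: εσ·A_surf·T⁴ with A_surf = 4πr² = 40.26 m².
T⁴ = 6563/(0.47·5.67×10⁻⁸·40.26) = 6.117×10⁹ K⁴.

T ≈ 280 K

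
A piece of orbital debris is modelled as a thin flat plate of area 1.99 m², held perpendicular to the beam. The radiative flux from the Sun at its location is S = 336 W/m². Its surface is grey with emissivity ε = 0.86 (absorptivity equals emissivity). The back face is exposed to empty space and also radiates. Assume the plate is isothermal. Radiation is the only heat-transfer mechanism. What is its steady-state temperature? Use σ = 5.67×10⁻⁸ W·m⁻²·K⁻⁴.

T ≈ 233 K

At equilibrium, absorbed power = emitted power.
Absorbing cross-section = A = 1.990 m²; emitting surface = 2A = 3.980 m² (ratio 2).
εS·A_cross = εσ·A_surf·T⁴  ⇒  T⁴ = S/(2σ)   (ε cancels).
T⁴ = 336/(2·5.67×10⁻⁸) = 2.963×10⁹ K⁴.
T = (2.963×10⁹)^(1/4).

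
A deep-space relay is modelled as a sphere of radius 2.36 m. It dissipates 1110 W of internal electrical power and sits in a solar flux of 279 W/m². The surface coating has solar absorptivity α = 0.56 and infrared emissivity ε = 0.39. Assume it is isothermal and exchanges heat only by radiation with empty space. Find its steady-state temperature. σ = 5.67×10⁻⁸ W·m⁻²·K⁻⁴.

T ≈ 223 K

At steady state, absorbed solar power + internal power = radiated power.
Absorbed: α·S·A_cross = 0.56·279·17.50 = 2734 W (cross-section πr²).
Total input = 2734 + 1110 = 3844 W.
Radiated: εσ·A_surf·T⁴ with A_surf = 4πr² = 69.99 m².
T⁴ = 3844/(0.39·5.67×10⁻⁸·69.99) = 2.484×10⁹ K⁴.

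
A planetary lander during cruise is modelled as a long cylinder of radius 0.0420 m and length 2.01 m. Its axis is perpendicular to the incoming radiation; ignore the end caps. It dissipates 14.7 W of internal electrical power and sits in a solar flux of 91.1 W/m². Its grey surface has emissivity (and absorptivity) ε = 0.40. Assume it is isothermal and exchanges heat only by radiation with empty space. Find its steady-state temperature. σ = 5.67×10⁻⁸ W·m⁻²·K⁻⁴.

At steady state, absorbed solar power + internal power = radiated power.
Absorbed: α·S·A_cross = 0.40·91.1·0.1688 = 6.153 W (cross-section 2rL).
Total input = 6.153 + 14.7 = 20.85 W.
Radiated: εσ·A_surf·T⁴ with A_surf = 2πrL = 0.5304 m².
T⁴ = 20.85/(0.40·5.67×10⁻⁸·0.5304) = 1.733×10⁹ K⁴.

T ≈ 204 K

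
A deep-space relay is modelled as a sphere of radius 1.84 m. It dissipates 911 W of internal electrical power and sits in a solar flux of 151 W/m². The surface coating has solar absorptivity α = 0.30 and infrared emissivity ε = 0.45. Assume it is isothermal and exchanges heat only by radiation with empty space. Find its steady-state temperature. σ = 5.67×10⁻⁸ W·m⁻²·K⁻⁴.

T ≈ 189 K

At steady state, absorbed solar power + internal power = radiated power.
Absorbed: α·S·A_cross = 0.30·151·10.64 = 481.8 W (cross-section πr²).
Total input = 481.8 + 911 = 1393 W.
Radiated: εσ·A_surf·T⁴ with A_surf = 4πr² = 42.54 m².
T⁴ = 1393/(0.45·5.67×10⁻⁸·42.54) = 1.283×10⁹ K⁴.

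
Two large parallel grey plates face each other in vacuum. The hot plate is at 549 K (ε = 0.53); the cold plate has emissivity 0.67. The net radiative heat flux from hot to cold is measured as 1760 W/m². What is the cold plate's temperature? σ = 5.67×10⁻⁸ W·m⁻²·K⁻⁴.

T₂ ≈ 361 K

q = σ(T₁⁴ − T₂⁴)/(1/ε₁ + 1/ε₂ − 1); denominator = 2.379.
T₂⁴ = T₁⁴ − q·(1/ε₁+1/ε₂−1)/σ = 9.084×10¹⁰ − 1760·2.379/5.67×10⁻⁸
    = 1.699×10¹⁰ K⁴.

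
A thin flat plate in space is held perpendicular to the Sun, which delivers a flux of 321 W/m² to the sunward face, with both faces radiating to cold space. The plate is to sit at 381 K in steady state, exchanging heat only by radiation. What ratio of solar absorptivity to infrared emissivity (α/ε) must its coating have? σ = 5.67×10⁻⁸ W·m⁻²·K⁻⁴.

Balance: αS·A = εσ·2A·T⁴ ⇒ α/ε = 2σT⁴/S.
α/ε = 2·5.67×10⁻⁸·(381)⁴/321 = 2·5.67×10⁻⁸·2.107×10¹⁰/321.

α/ε ≈ 7.44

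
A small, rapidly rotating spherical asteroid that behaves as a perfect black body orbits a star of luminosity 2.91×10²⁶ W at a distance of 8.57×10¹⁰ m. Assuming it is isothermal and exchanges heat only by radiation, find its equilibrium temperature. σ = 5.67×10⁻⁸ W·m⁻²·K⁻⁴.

First find the stellar flux at distance d: S = L/(4πd²) = 2.91×10²⁶/(4π·(8.57×10¹⁰)²) = 3153 W/m².
For an isothermal sphere, absorbed (1−a)S·πr² = emitted σ·4πr²·T⁴, so T⁴ = (1−a)S/(4σ).
T⁴ = 1.00·3153/(4·5.67×10⁻⁸) = 1.390×10¹⁰ K⁴.

T ≈ 343 K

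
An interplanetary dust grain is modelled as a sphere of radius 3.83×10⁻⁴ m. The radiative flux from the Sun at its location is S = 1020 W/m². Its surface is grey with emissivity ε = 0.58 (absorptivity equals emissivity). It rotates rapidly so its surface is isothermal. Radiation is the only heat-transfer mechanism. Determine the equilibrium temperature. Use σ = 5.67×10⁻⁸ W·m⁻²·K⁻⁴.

T ≈ 259 K

At equilibrium, absorbed power = emitted power.
Absorbing cross-section = πr² = 4.608×10⁻⁷ m²; emitting surface = 4πr² = 1.843×10⁻⁶ m² (ratio 4).
εS·A_cross = εσ·A_surf·T⁴  ⇒  T⁴ = S/(4σ)   (ε cancels).
T⁴ = 1020/(4·5.67×10⁻⁸) = 4.497×10⁹ K⁴.
T = (4.497×10⁹)^(1/4).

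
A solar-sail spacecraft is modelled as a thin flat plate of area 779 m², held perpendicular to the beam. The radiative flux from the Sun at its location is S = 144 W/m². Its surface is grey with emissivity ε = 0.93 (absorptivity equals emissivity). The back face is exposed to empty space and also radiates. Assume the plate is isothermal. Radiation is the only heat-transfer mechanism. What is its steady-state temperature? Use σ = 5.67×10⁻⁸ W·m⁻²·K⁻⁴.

At equilibrium, absorbed power = emitted power.
Absorbing cross-section = A = 779.0 m²; emitting surface = 2A = 1558 m² (ratio 2).
εS·A_cross = εσ·A_surf·T⁴  ⇒  T⁴ = S/(2σ)   (ε cancels).
T⁴ = 144/(2·5.67×10⁻⁸) = 1.270×10⁹ K⁴.
T = (1.270×10⁹)^(1/4).

T ≈ 189 K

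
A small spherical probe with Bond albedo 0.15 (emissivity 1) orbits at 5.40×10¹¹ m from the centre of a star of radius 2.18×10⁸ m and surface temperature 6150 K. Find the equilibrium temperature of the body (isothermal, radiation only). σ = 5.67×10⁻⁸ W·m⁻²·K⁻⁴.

The star's surface emits σT_*⁴; at distance d the flux is S = σT_*⁴(R_*/d)².
S = 5.67×10⁻⁸·(6150)⁴·(2.18×10⁸/5.40×10¹¹)² = 13.22 W/m².
For an isothermal sphere T⁴ = (1−a)S/(4σ) = 4.954×10⁷ K⁴.

T ≈ 83.9 K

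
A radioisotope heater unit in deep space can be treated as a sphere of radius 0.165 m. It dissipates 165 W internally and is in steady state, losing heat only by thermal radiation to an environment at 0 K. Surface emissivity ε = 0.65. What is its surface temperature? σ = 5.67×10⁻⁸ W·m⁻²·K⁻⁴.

Steady state: internal power = radiated power, P = εσA T⁴.
Radiating area A = 4πr² = 0.3421 m².
T⁴ = P/(εσA) = 165/(0.65·5.67×10⁻⁸·0.3421) = 1.309×10¹⁰ K⁴.
T = (1.309×10¹⁰)^(1/4).

T ≈ 338 K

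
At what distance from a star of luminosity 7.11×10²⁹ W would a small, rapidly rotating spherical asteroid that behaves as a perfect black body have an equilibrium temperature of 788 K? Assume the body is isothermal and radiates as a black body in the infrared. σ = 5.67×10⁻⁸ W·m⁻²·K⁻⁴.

d ≈ 8.04×10¹¹ m

For an isothermal black-emitting sphere, (1−a)S·πr² = σ·4πr²·T⁴ ⇒ S = 4σT⁴/(1−a).
S = 4·5.67×10⁻⁸·(788)⁴/1.00 = 87450 W/m².
Flux falls as S = L/(4πd²), so d = √(L/(4πS)) = √(7.11×10²⁹/(4π·87450)).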